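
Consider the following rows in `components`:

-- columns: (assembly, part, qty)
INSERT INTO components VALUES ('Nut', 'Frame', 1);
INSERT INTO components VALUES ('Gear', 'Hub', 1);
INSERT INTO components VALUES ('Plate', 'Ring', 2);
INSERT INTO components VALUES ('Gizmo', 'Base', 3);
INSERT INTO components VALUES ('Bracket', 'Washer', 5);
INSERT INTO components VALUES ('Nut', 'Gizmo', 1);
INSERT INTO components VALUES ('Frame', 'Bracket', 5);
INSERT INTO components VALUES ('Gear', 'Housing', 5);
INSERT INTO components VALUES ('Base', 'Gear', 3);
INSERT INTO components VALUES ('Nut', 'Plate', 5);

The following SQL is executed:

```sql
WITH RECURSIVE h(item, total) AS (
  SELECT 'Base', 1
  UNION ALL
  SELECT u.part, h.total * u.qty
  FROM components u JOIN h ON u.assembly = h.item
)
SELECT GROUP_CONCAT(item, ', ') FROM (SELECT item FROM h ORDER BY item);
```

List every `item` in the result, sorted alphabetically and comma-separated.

Base: (Base, total=1).
Iteration 1: components of {Base} -> Gear = 1*3 = 3.
Iteration 2: components of {Gear} -> Housing = 3*5 = 15, Hub = 3*1 = 3.
Iteration 3: no further components; recursion stops.

Base, Gear, Housing, Hub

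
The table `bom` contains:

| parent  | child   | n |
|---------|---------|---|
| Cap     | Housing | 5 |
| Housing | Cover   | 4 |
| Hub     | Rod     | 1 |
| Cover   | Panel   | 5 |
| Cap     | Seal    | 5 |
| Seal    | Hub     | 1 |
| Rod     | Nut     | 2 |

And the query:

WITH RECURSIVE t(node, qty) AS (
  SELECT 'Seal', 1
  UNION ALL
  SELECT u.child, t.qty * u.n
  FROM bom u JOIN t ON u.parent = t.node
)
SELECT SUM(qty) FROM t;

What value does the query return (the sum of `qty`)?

5

Base: (Seal, qty=1).
Iteration 1: components of {Seal} -> Hub = 1*1 = 1.
Iteration 2: components of {Hub} -> Rod = 1*1 = 1.
Iteration 3: components of {Rod} -> Nut = 1*2 = 2.
Iteration 4: no further components; recursion stops.
SUM(qty) = 1 + 1 + 1 + 2 = 5.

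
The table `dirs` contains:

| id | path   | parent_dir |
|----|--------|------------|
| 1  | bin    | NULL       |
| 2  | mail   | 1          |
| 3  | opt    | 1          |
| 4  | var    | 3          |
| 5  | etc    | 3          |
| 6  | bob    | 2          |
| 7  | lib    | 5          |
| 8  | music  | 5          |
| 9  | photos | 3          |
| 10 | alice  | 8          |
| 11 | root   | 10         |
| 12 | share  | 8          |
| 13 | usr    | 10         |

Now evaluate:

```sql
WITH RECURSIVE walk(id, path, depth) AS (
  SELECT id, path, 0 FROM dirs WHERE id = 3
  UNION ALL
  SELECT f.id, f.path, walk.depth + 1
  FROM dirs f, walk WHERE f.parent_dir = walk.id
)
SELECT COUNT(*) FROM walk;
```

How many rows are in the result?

10

Base: id=3 (opt) at depth 0.
Iteration 1: rows with parent_dir in {3} -> var (id 4, depth 1), etc (id 5, depth 1), photos (id 9, depth 1).
Iteration 2: rows with parent_dir in {4,5,9} -> lib (id 7, depth 2), music (id 8, depth 2).
Iteration 3: rows with parent_dir in {7,8} -> alice (id 10, depth 3), share (id 12, depth 3).
Iteration 4: rows with parent_dir in {10,12} -> root (id 11, depth 4), usr (id 13, depth 4).
Iteration 5: no rows with parent_dir in {11,13}; recursion stops.
Total rows emitted: 10.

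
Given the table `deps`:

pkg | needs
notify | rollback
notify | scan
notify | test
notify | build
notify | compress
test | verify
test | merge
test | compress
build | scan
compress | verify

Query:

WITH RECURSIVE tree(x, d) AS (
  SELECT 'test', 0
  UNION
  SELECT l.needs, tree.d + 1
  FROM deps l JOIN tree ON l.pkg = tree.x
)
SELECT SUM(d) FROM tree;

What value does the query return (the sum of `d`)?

5

Base: (test, d=0).
Iteration 1: edges from {test} -> (compress, d=1), (merge, d=1), (verify, d=1).
Iteration 2: edges from {compress,merge,verify} -> (verify, d=2).
Iteration 3: no outgoing edges from {verify}; recursion stops.
SUM(d) = 0 + 1 + 1 + 1 + 2 = 5.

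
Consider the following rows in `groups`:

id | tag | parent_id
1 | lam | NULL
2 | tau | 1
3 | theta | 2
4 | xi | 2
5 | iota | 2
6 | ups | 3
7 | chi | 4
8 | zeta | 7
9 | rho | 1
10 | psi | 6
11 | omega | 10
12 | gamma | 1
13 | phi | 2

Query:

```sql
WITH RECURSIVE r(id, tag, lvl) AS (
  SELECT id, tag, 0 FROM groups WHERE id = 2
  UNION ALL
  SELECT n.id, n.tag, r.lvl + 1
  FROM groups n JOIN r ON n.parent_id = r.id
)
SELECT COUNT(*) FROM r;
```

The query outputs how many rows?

Base: id=2 (tau) at lvl 0.
Iteration 1: rows with parent_id in {2} -> theta (id 3, lvl 1), xi (id 4, lvl 1), iota (id 5, lvl 1), phi (id 13, lvl 1).
Iteration 2: rows with parent_id in {3,4,5,13} -> ups (id 6, lvl 2), chi (id 7, lvl 2).
Iteration 3: rows with parent_id in {6,7} -> zeta (id 8, lvl 3), psi (id 10, lvl 3).
Iteration 4: rows with parent_id in {8,10} -> omega (id 11, lvl 4).
Iteration 5: no rows with parent_id in {11}; recursion stops.
Total rows emitted: 10.

10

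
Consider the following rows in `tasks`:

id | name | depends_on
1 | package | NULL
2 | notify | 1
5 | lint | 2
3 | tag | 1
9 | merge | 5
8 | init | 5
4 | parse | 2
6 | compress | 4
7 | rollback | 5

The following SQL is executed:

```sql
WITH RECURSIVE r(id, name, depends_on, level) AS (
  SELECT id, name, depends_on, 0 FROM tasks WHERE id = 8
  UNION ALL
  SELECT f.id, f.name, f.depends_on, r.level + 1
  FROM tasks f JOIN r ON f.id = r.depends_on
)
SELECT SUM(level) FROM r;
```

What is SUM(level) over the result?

6

Base: id=8 (init), depends_on=5, level 0.
Iteration 1: join on id=5 -> lint (id 5, depends_on=2, level 1).
Iteration 2: join on id=2 -> notify (id 2, depends_on=1, level 2).
Iteration 3: join on id=1 -> package (id 1, depends_on=NULL, level 3).
Iteration 4: depends_on is NULL; no match; recursion stops.
SUM(level) = 0 + 1 + 2 + 3 = 6.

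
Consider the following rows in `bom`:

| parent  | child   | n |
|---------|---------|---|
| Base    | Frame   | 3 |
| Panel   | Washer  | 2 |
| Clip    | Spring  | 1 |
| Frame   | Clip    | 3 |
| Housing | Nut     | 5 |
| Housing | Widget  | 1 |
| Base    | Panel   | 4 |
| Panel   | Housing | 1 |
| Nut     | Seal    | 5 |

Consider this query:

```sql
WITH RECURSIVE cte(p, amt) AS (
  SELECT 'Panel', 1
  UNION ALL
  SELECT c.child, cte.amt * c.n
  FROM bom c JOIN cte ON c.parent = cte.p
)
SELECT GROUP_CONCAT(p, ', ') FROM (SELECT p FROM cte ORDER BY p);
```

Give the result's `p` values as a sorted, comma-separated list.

Base: (Panel, amt=1).
Iteration 1: components of {Panel} -> Housing = 1*1 = 1, Washer = 1*2 = 2.
Iteration 2: components of {Housing,Washer} -> Nut = 1*5 = 5, Widget = 1*1 = 1.
Iteration 3: components of {Nut,Widget} -> Seal = 5*5 = 25.
Iteration 4: no further components; recursion stops.

Housing, Nut, Panel, Seal, Washer, Widget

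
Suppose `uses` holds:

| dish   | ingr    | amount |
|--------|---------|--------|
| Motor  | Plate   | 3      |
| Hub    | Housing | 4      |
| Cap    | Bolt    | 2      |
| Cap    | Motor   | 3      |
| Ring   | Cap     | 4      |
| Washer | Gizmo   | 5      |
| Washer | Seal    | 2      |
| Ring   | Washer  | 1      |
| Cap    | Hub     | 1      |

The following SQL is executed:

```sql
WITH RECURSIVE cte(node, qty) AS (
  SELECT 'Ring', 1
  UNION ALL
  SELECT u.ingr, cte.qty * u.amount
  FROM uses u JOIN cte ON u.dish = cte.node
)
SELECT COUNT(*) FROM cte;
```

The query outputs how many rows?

10

Base: (Ring, qty=1).
Iteration 1: components of {Ring} -> Cap = 1*4 = 4, Washer = 1*1 = 1.
Iteration 2: components of {Cap,Washer} -> Bolt = 4*2 = 8, Gizmo = 1*5 = 5, Hub = 4*1 = 4, Motor = 4*3 = 12, Seal = 1*2 = 2.
Iteration 3: components of {Bolt,Gizmo,Hub,Motor,Seal} -> Housing = 4*4 = 16, Plate = 12*3 = 36.
Iteration 4: no further components; recursion stops.
Total rows emitted: 10.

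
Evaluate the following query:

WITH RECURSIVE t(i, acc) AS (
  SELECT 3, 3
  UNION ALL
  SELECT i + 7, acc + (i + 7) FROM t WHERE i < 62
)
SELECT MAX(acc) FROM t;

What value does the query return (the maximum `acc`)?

Base: i=3, acc=3.
Iteration 1: 3 < 62 holds -> i = 3 + 7 = 10, acc = 3 + 10 = 13.
Iteration 2: 10 < 62 holds -> i = 10 + 7 = 17, acc = 13 + 17 = 30.
Iteration 3: 17 < 62 holds -> i = 17 + 7 = 24, acc = 30 + 24 = 54.
Iteration 4: 24 < 62 holds -> i = 24 + 7 = 31, acc = 54 + 31 = 85.
Iteration 5: 31 < 62 holds -> i = 31 + 7 = 38, acc = 85 + 38 = 123.
Iteration 6: 38 < 62 holds -> i = 38 + 7 = 45, acc = 123 + 45 = 168.
Iteration 7: 45 < 62 holds -> i = 45 + 7 = 52, acc = 168 + 52 = 220.
Iteration 8: 52 < 62 holds -> i = 52 + 7 = 59, acc = 220 + 59 = 279.
Iteration 9: 59 < 62 holds -> i = 59 + 7 = 66, acc = 279 + 66 = 345.
Iteration 10: 66 < 62 fails; recursion stops.
acc values: 3, 13, 30, 54, 85, 123, 168, 220, 279, 345; the maximum is 345.

345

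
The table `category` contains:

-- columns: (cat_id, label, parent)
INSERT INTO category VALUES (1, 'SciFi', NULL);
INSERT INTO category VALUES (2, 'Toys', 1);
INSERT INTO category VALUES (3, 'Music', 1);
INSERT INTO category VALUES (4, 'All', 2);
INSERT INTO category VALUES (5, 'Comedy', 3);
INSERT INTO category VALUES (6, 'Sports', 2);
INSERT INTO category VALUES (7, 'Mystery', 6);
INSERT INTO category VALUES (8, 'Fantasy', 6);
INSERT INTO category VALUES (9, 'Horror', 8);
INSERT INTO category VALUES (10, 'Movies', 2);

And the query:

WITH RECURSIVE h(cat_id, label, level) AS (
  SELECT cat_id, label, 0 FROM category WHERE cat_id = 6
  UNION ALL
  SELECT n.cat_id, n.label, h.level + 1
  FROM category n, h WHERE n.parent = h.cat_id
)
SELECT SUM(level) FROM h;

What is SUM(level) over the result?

Base: cat_id=6 (Sports) at level 0.
Iteration 1: rows with parent in {6} -> Mystery (id 7, level 1), Fantasy (id 8, level 1).
Iteration 2: rows with parent in {7,8} -> Horror (id 9, level 2).
Iteration 3: no rows with parent in {9}; recursion stops.
SUM(level) = 0 + 1 + 1 + 2 = 4.

4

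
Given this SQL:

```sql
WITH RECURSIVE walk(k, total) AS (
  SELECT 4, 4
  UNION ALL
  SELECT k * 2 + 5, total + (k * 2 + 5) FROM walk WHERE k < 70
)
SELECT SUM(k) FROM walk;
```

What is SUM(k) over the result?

254

Base: k=4, total=4.
Iteration 1: 4 < 70 holds -> k = 4 * 2 + 5 = 13, total = 4 + 13 = 17.
Iteration 2: 13 < 70 holds -> k = 13 * 2 + 5 = 31, total = 17 + 31 = 48.
Iteration 3: 31 < 70 holds -> k = 31 * 2 + 5 = 67, total = 48 + 67 = 115.
Iteration 4: 67 < 70 holds -> k = 67 * 2 + 5 = 139, total = 115 + 139 = 254.
Iteration 5: 139 < 70 fails; recursion stops.
SUM(k) = 4 + 13 + 31 + 67 + 139 = 254.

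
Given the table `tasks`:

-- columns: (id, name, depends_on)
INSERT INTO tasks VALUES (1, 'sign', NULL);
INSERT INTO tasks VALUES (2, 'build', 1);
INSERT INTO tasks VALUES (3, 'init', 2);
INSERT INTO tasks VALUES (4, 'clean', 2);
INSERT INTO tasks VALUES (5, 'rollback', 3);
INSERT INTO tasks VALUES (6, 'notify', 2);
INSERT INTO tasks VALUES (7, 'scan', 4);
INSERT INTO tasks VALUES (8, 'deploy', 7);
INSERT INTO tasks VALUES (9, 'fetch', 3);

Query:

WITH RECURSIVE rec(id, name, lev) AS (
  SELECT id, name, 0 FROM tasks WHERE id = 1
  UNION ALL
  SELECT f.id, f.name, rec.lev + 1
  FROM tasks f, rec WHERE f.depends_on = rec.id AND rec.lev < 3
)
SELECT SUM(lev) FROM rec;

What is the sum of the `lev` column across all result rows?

16

Base: id=1 (sign) at lev 0.
Iteration 1: rows with depends_on in {1} -> build (id 2, lev 1).
Iteration 2: rows with depends_on in {2} -> init (id 3, lev 2), clean (id 4, lev 2), notify (id 6, lev 2).
Iteration 3: rows with depends_on in {3,4,6} -> rollback (id 5, lev 3), scan (id 7, lev 3), fetch (id 9, lev 3).
Iteration 4: lev < 3 fails for all current rows; recursion stops.
SUM(lev) = 0 + 1 + 2 + 2 + 2 + 3 + 3 + 3 = 16.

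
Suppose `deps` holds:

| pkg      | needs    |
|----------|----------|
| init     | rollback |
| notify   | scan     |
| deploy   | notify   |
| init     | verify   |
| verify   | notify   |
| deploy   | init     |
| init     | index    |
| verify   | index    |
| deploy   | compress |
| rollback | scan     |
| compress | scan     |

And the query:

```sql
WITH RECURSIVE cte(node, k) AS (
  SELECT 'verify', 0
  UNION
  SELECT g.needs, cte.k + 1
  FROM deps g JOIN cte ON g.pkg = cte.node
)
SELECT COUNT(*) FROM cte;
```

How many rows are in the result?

4

Base: (verify, k=0).
Iteration 1: edges from {verify} -> (index, k=1), (notify, k=1).
Iteration 2: edges from {index,notify} -> (scan, k=2).
Iteration 3: no outgoing edges from {scan}; recursion stops.
Total rows emitted: 4.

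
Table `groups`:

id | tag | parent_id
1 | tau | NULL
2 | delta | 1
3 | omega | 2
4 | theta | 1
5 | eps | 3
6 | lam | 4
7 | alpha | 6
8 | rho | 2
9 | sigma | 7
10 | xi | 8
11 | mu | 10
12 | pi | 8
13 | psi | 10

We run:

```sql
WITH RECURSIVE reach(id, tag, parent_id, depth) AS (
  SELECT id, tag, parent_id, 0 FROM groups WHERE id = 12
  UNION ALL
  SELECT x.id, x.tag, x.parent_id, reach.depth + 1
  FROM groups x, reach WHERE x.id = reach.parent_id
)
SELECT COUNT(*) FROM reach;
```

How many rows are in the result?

Base: id=12 (pi), parent_id=8, depth 0.
Iteration 1: join on id=8 -> rho (id 8, parent_id=2, depth 1).
Iteration 2: join on id=2 -> delta (id 2, parent_id=1, depth 2).
Iteration 3: join on id=1 -> tau (id 1, parent_id=NULL, depth 3).
Iteration 4: parent_id is NULL; no match; recursion stops.
Total rows emitted: 4.

4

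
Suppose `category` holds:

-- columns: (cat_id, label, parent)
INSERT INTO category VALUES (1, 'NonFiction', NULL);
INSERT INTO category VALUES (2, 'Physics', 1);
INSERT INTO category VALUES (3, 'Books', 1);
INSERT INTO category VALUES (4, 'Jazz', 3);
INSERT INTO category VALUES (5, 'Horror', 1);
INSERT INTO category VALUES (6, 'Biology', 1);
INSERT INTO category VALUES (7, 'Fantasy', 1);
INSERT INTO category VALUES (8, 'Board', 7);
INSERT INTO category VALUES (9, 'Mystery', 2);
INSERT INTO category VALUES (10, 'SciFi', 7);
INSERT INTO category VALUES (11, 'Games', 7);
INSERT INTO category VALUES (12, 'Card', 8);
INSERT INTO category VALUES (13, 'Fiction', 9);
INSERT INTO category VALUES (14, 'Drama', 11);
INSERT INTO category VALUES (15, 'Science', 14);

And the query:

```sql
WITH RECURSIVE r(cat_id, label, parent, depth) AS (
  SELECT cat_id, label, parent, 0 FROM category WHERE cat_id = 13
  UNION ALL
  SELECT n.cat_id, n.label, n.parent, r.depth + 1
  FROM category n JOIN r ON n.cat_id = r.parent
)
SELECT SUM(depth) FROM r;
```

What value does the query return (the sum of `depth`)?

6

Base: cat_id=13 (Fiction), parent=9, depth 0.
Iteration 1: join on cat_id=9 -> Mystery (id 9, parent=2, depth 1).
Iteration 2: join on cat_id=2 -> Physics (id 2, parent=1, depth 2).
Iteration 3: join on cat_id=1 -> NonFiction (id 1, parent=NULL, depth 3).
Iteration 4: parent is NULL; no match; recursion stops.
SUM(depth) = 0 + 1 + 2 + 3 = 6.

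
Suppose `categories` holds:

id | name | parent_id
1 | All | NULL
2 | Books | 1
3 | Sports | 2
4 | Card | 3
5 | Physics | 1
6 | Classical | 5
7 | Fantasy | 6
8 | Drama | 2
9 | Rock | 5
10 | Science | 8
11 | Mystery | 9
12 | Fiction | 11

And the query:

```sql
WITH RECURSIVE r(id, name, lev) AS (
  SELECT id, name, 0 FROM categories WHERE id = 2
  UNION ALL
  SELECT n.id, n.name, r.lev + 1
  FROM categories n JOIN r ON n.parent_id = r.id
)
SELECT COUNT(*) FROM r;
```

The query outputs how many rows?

5

Base: id=2 (Books) at lev 0.
Iteration 1: rows with parent_id in {2} -> Sports (id 3, lev 1), Drama (id 8, lev 1).
Iteration 2: rows with parent_id in {3,8} -> Card (id 4, lev 2), Science (id 10, lev 2).
Iteration 3: no rows with parent_id in {4,10}; recursion stops.
Total rows emitted: 5.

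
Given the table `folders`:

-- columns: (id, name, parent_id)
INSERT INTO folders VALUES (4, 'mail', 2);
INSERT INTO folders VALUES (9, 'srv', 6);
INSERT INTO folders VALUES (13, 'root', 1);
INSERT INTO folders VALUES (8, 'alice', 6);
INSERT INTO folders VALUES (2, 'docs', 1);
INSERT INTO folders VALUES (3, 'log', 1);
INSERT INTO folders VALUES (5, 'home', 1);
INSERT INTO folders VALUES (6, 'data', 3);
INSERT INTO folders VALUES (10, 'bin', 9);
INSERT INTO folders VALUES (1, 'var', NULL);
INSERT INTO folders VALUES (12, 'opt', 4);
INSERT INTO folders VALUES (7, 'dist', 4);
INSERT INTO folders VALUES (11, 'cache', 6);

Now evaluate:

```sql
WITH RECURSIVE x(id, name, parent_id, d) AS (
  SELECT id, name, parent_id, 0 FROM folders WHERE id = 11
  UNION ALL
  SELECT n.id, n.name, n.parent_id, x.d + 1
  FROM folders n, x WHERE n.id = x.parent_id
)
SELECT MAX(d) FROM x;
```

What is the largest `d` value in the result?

3

Base: id=11 (cache), parent_id=6, d 0.
Iteration 1: join on id=6 -> data (id 6, parent_id=3, d 1).
Iteration 2: join on id=3 -> log (id 3, parent_id=1, d 2).
Iteration 3: join on id=1 -> var (id 1, parent_id=NULL, d 3).
Iteration 4: parent_id is NULL; no match; recursion stops.
d values: 0, 1, 2, 3; the maximum is 3.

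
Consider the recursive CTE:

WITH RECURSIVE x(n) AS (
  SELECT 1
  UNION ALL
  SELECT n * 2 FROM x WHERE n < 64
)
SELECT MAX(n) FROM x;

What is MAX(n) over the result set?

64

Base: n=1.
Iteration 1: 1 < 64 holds -> n = 1 * 2 = 2.
Iteration 2: 2 < 64 holds -> n = 2 * 2 = 4.
Iteration 3: 4 < 64 holds -> n = 4 * 2 = 8.
Iteration 4: 8 < 64 holds -> n = 8 * 2 = 16.
Iteration 5: 16 < 64 holds -> n = 16 * 2 = 32.
Iteration 6: 32 < 64 holds -> n = 32 * 2 = 64.
Iteration 7: 64 < 64 fails; recursion stops.
n values: 1, 2, 4, 8, 16, 32, 64; the maximum is 64.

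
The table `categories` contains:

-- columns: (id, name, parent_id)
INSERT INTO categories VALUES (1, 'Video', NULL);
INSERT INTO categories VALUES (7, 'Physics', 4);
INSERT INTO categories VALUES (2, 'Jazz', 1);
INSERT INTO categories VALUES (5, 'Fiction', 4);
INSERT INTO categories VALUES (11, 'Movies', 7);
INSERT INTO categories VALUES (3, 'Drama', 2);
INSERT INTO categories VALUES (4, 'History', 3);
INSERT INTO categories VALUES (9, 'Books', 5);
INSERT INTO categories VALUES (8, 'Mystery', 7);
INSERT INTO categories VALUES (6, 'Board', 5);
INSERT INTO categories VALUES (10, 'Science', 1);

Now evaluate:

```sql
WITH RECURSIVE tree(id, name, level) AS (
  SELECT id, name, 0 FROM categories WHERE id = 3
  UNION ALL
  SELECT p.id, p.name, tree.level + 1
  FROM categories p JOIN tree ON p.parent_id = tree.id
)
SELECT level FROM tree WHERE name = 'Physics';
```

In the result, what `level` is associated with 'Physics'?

2

Base: id=3 (Drama) at level 0.
Iteration 1: rows with parent_id in {3} -> History (id 4, level 1).
Iteration 2: rows with parent_id in {4} -> Fiction (id 5, level 2), Physics (id 7, level 2).
Iteration 3: rows with parent_id in {5,7} -> Board (id 6, level 3), Mystery (id 8, level 3), Books (id 9, level 3), Movies (id 11, level 3).
Iteration 4: no rows with parent_id in {6,8,9,11}; recursion stops.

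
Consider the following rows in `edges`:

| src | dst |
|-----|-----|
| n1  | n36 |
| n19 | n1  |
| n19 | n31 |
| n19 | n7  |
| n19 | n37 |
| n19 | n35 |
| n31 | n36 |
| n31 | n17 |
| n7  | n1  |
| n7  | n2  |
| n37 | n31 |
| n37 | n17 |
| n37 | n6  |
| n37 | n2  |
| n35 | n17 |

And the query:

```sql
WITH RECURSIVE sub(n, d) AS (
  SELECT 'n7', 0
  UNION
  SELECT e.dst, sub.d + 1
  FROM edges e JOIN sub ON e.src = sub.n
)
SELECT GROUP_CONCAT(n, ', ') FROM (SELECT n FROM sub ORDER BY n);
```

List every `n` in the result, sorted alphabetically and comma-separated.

Base: (n7, d=0).
Iteration 1: edges from {n7} -> (n1, d=1), (n2, d=1).
Iteration 2: edges from {n1,n2} -> (n36, d=2).
Iteration 3: no outgoing edges from {n36}; recursion stops.

n1, n2, n36, n7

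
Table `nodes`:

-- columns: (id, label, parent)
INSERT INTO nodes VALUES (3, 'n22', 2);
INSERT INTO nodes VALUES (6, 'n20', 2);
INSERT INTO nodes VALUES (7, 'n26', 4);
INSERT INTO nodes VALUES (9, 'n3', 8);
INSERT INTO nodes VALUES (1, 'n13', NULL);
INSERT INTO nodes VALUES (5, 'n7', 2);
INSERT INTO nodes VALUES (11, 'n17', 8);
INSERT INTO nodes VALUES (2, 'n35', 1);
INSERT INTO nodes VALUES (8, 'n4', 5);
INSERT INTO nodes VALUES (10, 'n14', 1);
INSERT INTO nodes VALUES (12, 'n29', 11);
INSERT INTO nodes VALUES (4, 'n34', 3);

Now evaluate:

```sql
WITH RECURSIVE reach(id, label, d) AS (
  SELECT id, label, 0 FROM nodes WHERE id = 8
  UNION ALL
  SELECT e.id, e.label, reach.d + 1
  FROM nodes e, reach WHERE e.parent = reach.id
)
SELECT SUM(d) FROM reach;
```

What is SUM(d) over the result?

Base: id=8 (n4) at d 0.
Iteration 1: rows with parent in {8} -> n3 (id 9, d 1), n17 (id 11, d 1).
Iteration 2: rows with parent in {9,11} -> n29 (id 12, d 2).
Iteration 3: no rows with parent in {12}; recursion stops.
SUM(d) = 0 + 1 + 1 + 2 = 4.

4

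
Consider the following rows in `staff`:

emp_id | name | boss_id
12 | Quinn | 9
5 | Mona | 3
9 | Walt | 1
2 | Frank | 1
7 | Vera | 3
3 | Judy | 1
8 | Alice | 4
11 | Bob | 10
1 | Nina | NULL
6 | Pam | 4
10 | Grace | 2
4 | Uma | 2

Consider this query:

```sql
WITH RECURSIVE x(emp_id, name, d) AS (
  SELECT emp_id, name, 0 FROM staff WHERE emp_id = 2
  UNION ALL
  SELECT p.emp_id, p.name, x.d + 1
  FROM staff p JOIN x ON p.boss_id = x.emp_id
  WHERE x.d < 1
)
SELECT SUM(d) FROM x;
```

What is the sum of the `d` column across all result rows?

2

Base: emp_id=2 (Frank) at d 0.
Iteration 1: rows with boss_id in {2} -> Uma (id 4, d 1), Grace (id 10, d 1).
Iteration 2: d < 1 fails for all current rows; recursion stops.
SUM(d) = 0 + 1 + 1 = 2.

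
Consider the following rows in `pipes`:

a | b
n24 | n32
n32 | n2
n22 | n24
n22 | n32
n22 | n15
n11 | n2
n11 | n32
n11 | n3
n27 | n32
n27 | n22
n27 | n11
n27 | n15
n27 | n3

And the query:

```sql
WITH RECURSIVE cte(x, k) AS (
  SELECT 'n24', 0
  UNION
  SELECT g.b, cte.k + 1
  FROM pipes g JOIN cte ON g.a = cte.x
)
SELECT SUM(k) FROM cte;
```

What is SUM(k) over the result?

Base: (n24, k=0).
Iteration 1: edges from {n24} -> (n32, k=1).
Iteration 2: edges from {n32} -> (n2, k=2).
Iteration 3: no outgoing edges from {n2}; recursion stops.
SUM(k) = 0 + 1 + 2 = 3.

3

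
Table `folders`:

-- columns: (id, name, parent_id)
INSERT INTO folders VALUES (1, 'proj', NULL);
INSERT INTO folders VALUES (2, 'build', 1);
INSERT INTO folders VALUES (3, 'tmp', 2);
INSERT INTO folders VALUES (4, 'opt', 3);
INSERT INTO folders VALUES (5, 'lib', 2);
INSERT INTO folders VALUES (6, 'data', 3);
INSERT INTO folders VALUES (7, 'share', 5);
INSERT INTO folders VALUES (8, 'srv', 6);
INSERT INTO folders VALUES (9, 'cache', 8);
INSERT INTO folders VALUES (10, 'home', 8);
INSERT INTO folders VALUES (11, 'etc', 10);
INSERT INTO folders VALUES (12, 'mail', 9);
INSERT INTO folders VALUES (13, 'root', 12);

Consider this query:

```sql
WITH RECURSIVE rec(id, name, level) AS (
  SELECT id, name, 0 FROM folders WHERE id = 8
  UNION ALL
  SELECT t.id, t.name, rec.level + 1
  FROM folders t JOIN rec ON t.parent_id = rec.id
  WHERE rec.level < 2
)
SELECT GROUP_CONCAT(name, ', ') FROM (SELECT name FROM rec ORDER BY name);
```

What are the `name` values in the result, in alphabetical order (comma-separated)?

cache, etc, home, mail, srv

Base: id=8 (srv) at level 0.
Iteration 1: rows with parent_id in {8} -> cache (id 9, level 1), home (id 10, level 1).
Iteration 2: rows with parent_id in {9,10} -> etc (id 11, level 2), mail (id 12, level 2).
Iteration 3: level < 2 fails for all current rows; recursion stops.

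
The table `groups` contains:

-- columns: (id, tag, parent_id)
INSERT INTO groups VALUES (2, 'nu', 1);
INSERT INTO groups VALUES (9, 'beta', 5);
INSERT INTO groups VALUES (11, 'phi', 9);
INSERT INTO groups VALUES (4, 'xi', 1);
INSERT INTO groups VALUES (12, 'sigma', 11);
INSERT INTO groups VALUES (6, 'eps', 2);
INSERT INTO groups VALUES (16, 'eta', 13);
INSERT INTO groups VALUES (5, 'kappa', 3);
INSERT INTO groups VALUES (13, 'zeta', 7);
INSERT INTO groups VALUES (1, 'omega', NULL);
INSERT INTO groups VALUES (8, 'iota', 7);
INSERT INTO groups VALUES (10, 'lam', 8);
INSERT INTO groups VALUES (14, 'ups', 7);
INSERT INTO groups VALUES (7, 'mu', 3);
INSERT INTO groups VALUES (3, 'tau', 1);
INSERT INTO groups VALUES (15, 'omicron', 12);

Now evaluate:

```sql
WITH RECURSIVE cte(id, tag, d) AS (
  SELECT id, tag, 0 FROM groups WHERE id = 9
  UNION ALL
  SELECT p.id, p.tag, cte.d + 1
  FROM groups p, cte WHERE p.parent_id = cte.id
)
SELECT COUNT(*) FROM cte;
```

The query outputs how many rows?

4

Base: id=9 (beta) at d 0.
Iteration 1: rows with parent_id in {9} -> phi (id 11, d 1).
Iteration 2: rows with parent_id in {11} -> sigma (id 12, d 2).
Iteration 3: rows with parent_id in {12} -> omicron (id 15, d 3).
Iteration 4: no rows with parent_id in {15}; recursion stops.
Total rows emitted: 4.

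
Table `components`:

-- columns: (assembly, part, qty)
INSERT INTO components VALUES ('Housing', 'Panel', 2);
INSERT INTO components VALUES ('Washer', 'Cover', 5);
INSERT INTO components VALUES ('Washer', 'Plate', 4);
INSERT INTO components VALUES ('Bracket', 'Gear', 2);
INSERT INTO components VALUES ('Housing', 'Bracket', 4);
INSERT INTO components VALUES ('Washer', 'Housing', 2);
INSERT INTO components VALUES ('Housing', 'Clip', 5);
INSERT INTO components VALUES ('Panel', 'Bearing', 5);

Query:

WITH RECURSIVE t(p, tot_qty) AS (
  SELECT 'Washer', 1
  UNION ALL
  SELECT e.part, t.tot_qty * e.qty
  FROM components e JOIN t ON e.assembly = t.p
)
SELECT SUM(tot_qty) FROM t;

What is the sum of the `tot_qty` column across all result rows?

70

Base: (Washer, tot_qty=1).
Iteration 1: components of {Washer} -> Cover = 1*5 = 5, Housing = 1*2 = 2, Plate = 1*4 = 4.
Iteration 2: components of {Cover,Housing,Plate} -> Bracket = 2*4 = 8, Clip = 2*5 = 10, Panel = 2*2 = 4.
Iteration 3: components of {Bracket,Clip,Panel} -> Bearing = 4*5 = 20, Gear = 8*2 = 16.
Iteration 4: no further components; recursion stops.
SUM(tot_qty) = 1 + 5 + 4 + 2 + 4 + 8 + 10 + 20 + 16 = 70.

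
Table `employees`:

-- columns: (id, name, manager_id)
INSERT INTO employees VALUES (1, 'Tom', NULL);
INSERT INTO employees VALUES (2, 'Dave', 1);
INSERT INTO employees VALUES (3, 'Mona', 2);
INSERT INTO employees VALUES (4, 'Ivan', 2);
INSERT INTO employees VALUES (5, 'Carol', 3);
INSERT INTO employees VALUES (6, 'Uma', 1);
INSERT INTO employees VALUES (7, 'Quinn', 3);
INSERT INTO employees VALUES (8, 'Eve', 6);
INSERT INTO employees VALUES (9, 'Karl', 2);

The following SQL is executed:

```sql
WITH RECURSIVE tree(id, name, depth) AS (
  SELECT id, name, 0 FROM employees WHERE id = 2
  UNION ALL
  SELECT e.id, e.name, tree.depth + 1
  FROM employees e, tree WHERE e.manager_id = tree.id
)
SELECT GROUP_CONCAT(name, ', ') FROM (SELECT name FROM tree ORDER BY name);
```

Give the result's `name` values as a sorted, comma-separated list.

Carol, Dave, Ivan, Karl, Mona, Quinn

Base: id=2 (Dave) at depth 0.
Iteration 1: rows with manager_id in {2} -> Mona (id 3, depth 1), Ivan (id 4, depth 1), Karl (id 9, depth 1).
Iteration 2: rows with manager_id in {3,4,9} -> Carol (id 5, depth 2), Quinn (id 7, depth 2).
Iteration 3: no rows with manager_id in {5,7}; recursion stops.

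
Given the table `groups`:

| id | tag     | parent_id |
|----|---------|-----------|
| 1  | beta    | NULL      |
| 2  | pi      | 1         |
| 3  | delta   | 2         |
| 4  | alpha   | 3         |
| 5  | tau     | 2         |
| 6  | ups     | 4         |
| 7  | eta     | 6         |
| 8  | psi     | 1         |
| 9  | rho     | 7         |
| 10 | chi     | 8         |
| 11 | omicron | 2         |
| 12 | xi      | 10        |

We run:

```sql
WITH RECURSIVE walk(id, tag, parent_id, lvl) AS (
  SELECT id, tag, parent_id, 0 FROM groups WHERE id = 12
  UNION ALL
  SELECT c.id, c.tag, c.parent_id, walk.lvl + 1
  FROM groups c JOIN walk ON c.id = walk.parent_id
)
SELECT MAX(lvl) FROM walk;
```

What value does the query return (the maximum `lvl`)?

3

Base: id=12 (xi), parent_id=10, lvl 0.
Iteration 1: join on id=10 -> chi (id 10, parent_id=8, lvl 1).
Iteration 2: join on id=8 -> psi (id 8, parent_id=1, lvl 2).
Iteration 3: join on id=1 -> beta (id 1, parent_id=NULL, lvl 3).
Iteration 4: parent_id is NULL; no match; recursion stops.
lvl values: 0, 1, 2, 3; the maximum is 3.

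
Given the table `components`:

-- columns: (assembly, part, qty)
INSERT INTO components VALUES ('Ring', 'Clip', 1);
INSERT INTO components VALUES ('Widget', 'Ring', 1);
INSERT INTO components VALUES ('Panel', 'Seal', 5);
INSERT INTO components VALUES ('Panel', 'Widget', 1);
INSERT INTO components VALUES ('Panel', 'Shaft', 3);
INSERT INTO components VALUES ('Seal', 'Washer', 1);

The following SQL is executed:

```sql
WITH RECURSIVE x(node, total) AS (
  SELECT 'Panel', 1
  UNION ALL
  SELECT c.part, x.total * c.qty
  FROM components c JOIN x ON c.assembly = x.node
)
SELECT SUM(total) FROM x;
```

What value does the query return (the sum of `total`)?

Base: (Panel, total=1).
Iteration 1: components of {Panel} -> Seal = 1*5 = 5, Shaft = 1*3 = 3, Widget = 1*1 = 1.
Iteration 2: components of {Seal,Shaft,Widget} -> Ring = 1*1 = 1, Washer = 5*1 = 5.
Iteration 3: components of {Ring,Washer} -> Clip = 1*1 = 1.
Iteration 4: no further components; recursion stops.
SUM(total) = 1 + 1 + 3 + 5 + 1 + 5 + 1 = 17.

17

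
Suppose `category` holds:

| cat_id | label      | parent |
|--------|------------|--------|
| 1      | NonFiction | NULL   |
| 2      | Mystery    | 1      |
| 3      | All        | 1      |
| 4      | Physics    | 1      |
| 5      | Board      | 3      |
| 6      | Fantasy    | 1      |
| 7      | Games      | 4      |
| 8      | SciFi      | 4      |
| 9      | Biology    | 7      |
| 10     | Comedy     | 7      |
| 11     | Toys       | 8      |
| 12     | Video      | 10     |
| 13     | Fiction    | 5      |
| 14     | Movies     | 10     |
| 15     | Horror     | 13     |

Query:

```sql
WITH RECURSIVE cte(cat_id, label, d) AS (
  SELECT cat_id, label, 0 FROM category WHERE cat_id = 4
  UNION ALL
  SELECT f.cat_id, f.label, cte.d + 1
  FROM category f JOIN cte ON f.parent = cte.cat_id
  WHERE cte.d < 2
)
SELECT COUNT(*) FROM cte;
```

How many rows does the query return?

Base: cat_id=4 (Physics) at d 0.
Iteration 1: rows with parent in {4} -> Games (id 7, d 1), SciFi (id 8, d 1).
Iteration 2: rows with parent in {7,8} -> Biology (id 9, d 2), Comedy (id 10, d 2), Toys (id 11, d 2).
Iteration 3: d < 2 fails for all current rows; recursion stops.
Total rows emitted: 6.

6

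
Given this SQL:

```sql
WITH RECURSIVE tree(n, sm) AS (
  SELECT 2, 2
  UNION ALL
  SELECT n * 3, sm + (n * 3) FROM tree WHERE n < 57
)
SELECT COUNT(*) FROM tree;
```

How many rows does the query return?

Base: n=2, sm=2.
Iteration 1: 2 < 57 holds -> n = 2 * 3 = 6, sm = 2 + 6 = 8.
Iteration 2: 6 < 57 holds -> n = 6 * 3 = 18, sm = 8 + 18 = 26.
Iteration 3: 18 < 57 holds -> n = 18 * 3 = 54, sm = 26 + 54 = 80.
Iteration 4: 54 < 57 holds -> n = 54 * 3 = 162, sm = 80 + 162 = 242.
Iteration 5: 162 < 57 fails; recursion stops.
Total rows emitted: 5.

5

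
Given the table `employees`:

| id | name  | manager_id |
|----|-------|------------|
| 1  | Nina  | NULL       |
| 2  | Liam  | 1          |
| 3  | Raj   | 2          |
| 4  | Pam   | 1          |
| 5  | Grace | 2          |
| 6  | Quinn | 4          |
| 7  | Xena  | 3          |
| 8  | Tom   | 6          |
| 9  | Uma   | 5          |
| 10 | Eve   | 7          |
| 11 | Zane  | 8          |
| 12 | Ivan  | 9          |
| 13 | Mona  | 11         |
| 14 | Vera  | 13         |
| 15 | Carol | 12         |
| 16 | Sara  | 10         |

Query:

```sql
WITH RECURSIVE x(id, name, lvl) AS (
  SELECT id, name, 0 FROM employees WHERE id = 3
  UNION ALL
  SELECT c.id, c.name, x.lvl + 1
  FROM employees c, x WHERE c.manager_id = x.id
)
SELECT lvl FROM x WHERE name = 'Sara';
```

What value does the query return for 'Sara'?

Base: id=3 (Raj) at lvl 0.
Iteration 1: rows with manager_id in {3} -> Xena (id 7, lvl 1).
Iteration 2: rows with manager_id in {7} -> Eve (id 10, lvl 2).
Iteration 3: rows with manager_id in {10} -> Sara (id 16, lvl 3).
Iteration 4: no rows with manager_id in {16}; recursion stops.

3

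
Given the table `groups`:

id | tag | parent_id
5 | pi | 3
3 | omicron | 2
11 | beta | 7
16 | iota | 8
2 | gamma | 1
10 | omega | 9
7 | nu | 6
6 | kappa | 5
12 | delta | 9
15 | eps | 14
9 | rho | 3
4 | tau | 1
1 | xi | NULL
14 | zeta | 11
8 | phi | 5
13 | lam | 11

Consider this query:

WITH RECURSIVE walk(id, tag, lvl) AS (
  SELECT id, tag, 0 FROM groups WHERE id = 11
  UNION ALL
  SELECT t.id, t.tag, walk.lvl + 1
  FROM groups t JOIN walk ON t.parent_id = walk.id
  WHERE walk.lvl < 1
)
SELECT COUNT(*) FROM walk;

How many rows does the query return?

3

Base: id=11 (beta) at lvl 0.
Iteration 1: rows with parent_id in {11} -> lam (id 13, lvl 1), zeta (id 14, lvl 1).
Iteration 2: lvl < 1 fails for all current rows; recursion stops.
Total rows emitted: 3.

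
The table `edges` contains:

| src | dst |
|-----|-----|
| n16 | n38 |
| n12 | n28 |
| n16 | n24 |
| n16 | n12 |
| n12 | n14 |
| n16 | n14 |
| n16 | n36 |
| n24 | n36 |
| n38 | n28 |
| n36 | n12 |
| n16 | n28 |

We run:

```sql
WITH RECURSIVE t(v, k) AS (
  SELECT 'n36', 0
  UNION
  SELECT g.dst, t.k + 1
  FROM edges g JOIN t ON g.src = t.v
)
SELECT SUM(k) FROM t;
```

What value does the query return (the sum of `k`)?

5

Base: (n36, k=0).
Iteration 1: edges from {n36} -> (n12, k=1).
Iteration 2: edges from {n12} -> (n14, k=2), (n28, k=2).
Iteration 3: no outgoing edges from {n14,n28}; recursion stops.
SUM(k) = 0 + 1 + 2 + 2 = 5.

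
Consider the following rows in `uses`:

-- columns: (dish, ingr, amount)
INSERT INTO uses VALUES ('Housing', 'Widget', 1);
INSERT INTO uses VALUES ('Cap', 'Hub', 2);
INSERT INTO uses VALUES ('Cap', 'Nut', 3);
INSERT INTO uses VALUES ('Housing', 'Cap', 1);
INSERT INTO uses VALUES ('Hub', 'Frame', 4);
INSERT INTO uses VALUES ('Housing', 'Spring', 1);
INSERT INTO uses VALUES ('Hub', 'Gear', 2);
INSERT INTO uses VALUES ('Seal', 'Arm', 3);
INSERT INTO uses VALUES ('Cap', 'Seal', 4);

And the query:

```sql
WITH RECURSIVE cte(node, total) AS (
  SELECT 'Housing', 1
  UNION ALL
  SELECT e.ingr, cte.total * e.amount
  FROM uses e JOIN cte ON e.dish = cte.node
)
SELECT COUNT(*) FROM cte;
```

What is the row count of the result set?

Base: (Housing, total=1).
Iteration 1: components of {Housing} -> Cap = 1*1 = 1, Spring = 1*1 = 1, Widget = 1*1 = 1.
Iteration 2: components of {Cap,Spring,Widget} -> Hub = 1*2 = 2, Nut = 1*3 = 3, Seal = 1*4 = 4.
Iteration 3: components of {Hub,Nut,Seal} -> Arm = 4*3 = 12, Frame = 2*4 = 8, Gear = 2*2 = 4.
Iteration 4: no further components; recursion stops.
Total rows emitted: 10.

10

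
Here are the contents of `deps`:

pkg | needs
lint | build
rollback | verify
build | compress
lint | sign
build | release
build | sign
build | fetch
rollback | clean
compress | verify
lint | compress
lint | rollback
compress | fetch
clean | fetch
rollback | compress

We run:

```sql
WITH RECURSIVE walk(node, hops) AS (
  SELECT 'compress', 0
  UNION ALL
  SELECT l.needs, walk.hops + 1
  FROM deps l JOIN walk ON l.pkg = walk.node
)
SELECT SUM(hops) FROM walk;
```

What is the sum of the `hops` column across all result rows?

2

Base: (compress, hops=0).
Iteration 1: edges from {compress} -> (fetch, hops=1), (verify, hops=1).
Iteration 2: no outgoing edges from {fetch,verify}; recursion stops.
SUM(hops) = 0 + 1 + 1 = 2.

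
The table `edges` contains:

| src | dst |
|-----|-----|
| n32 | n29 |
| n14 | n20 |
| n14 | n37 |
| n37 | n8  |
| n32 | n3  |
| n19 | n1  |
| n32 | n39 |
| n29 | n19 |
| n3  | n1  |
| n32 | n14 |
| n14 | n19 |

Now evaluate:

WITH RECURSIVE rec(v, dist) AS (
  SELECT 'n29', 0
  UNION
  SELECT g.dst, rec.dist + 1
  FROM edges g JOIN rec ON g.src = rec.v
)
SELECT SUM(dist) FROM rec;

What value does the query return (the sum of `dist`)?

3

Base: (n29, dist=0).
Iteration 1: edges from {n29} -> (n19, dist=1).
Iteration 2: edges from {n19} -> (n1, dist=2).
Iteration 3: no outgoing edges from {n1}; recursion stops.
SUM(dist) = 0 + 1 + 2 = 3.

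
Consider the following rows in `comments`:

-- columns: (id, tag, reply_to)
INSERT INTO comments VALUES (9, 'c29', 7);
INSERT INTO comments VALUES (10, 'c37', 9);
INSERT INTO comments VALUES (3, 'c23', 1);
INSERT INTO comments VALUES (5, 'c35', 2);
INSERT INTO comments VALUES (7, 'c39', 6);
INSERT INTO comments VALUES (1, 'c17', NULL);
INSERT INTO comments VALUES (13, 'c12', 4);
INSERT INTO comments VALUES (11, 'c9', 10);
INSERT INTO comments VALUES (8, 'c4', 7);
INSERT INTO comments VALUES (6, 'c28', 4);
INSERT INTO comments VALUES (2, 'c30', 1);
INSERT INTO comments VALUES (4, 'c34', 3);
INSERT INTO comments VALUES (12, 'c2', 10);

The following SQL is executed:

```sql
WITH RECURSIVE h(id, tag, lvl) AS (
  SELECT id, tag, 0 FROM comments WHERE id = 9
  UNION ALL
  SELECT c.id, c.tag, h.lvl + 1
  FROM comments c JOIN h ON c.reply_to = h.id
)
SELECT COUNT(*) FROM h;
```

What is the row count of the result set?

4

Base: id=9 (c29) at lvl 0.
Iteration 1: rows with reply_to in {9} -> c37 (id 10, lvl 1).
Iteration 2: rows with reply_to in {10} -> c9 (id 11, lvl 2), c2 (id 12, lvl 2).
Iteration 3: no rows with reply_to in {11,12}; recursion stops.
Total rows emitted: 4.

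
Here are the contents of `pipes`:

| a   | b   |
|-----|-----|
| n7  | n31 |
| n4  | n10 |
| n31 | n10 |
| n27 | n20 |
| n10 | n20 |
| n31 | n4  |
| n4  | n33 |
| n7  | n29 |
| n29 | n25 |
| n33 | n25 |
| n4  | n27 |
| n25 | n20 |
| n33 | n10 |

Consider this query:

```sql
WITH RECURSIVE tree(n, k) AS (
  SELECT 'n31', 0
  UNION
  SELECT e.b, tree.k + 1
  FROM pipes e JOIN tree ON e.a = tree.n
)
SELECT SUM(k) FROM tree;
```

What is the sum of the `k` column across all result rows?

Base: (n31, k=0).
Iteration 1: edges from {n31} -> (n10, k=1), (n4, k=1).
Iteration 2: edges from {n10,n4} -> (n10, k=2), (n20, k=2), (n27, k=2), (n33, k=2).
Iteration 3: edges from {n10,n20,n27,n33} -> (n10, k=3), (n20, k=3), (n25, k=3). [UNION drops 1 duplicate row(s)]
Iteration 4: edges from {n10,n20,n25} -> (n20, k=4). [UNION drops 1 duplicate row(s)]
Iteration 5: no outgoing edges from {n20}; recursion stops.
SUM(k) = 0 + 1 + 1 + 2 + 2 + 2 + 2 + 3 + 3 + 3 + 4 = 23.

23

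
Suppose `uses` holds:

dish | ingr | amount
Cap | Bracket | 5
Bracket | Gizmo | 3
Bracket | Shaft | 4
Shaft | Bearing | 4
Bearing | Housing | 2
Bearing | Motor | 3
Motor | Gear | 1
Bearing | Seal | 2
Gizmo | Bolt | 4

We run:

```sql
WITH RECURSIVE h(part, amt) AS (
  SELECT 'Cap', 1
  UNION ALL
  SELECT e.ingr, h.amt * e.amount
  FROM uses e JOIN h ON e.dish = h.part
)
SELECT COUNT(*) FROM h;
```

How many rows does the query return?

Base: (Cap, amt=1).
Iteration 1: components of {Cap} -> Bracket = 1*5 = 5.
Iteration 2: components of {Bracket} -> Gizmo = 5*3 = 15, Shaft = 5*4 = 20.
Iteration 3: components of {Gizmo,Shaft} -> Bearing = 20*4 = 80, Bolt = 15*4 = 60.
Iteration 4: components of {Bearing,Bolt} -> Housing = 80*2 = 160, Motor = 80*3 = 240, Seal = 80*2 = 160.
Iteration 5: components of {Housing,Motor,Seal} -> Gear = 240*1 = 240.
Iteration 6: no further components; recursion stops.
Total rows emitted: 10.

10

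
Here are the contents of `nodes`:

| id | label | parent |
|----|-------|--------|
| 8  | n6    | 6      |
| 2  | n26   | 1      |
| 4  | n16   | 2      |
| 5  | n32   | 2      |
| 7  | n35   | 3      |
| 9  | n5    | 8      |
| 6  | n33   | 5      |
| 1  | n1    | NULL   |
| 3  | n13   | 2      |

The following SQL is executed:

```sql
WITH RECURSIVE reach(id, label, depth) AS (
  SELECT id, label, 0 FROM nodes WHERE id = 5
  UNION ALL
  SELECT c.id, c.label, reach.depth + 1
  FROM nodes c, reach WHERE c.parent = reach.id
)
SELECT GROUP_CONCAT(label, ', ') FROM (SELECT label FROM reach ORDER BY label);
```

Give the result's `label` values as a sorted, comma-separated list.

n32, n33, n5, n6

Base: id=5 (n32) at depth 0.
Iteration 1: rows with parent in {5} -> n33 (id 6, depth 1).
Iteration 2: rows with parent in {6} -> n6 (id 8, depth 2).
Iteration 3: rows with parent in {8} -> n5 (id 9, depth 3).
Iteration 4: no rows with parent in {9}; recursion stops.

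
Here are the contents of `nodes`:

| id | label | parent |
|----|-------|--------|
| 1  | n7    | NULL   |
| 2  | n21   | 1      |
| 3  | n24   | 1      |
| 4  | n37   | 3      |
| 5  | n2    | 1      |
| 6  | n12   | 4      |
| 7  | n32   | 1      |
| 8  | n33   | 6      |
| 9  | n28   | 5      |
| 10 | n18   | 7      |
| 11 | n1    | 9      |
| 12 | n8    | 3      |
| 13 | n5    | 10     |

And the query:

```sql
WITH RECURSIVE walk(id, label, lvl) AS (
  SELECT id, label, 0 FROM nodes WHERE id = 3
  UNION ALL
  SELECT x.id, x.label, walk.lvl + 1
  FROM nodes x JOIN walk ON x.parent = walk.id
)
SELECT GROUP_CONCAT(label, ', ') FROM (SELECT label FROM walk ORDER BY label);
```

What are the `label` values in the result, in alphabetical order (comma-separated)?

Base: id=3 (n24) at lvl 0.
Iteration 1: rows with parent in {3} -> n37 (id 4, lvl 1), n8 (id 12, lvl 1).
Iteration 2: rows with parent in {4,12} -> n12 (id 6, lvl 2).
Iteration 3: rows with parent in {6} -> n33 (id 8, lvl 3).
Iteration 4: no rows with parent in {8}; recursion stops.

n12, n24, n33, n37, n8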